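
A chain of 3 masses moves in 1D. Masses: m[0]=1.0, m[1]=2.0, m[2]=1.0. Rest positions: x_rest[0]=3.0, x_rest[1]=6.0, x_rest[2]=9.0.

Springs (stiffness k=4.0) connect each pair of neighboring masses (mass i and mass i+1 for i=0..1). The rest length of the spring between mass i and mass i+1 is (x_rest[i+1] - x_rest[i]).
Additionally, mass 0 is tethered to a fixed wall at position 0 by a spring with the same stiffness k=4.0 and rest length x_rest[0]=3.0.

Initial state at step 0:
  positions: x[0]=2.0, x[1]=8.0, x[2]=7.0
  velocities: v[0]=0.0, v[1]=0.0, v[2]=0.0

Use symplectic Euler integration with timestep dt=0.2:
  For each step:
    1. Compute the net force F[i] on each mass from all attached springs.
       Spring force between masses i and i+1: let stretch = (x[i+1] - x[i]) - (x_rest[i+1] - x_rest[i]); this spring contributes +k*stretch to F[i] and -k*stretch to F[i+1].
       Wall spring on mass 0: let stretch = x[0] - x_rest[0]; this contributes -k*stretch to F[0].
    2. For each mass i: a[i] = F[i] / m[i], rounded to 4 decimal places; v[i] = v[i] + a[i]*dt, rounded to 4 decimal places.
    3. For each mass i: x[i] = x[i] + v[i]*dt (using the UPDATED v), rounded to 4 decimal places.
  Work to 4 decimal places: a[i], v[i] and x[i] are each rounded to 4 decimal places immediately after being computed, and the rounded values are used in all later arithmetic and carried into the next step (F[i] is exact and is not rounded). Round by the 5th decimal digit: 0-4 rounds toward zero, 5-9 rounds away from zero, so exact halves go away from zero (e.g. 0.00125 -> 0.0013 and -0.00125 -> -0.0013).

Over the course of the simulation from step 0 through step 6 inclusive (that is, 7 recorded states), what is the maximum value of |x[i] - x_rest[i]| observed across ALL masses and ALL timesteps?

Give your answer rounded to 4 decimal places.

Answer: 2.4191

Derivation:
Step 0: x=[2.0000 8.0000 7.0000] v=[0.0000 0.0000 0.0000]
Step 1: x=[2.6400 7.4400 7.6400] v=[3.2000 -2.8000 3.2000]
Step 2: x=[3.6256 6.5120 8.7280] v=[4.9280 -4.6400 5.4400]
Step 3: x=[4.4929 5.5304 9.9414] v=[4.3366 -4.9082 6.0672]
Step 4: x=[4.8074 4.8186 10.9291] v=[1.5723 -3.5588 4.9384]
Step 5: x=[4.3545 4.5948 11.4191] v=[-2.2647 -1.1191 2.4500]
Step 6: x=[3.2433 4.8977 11.2972] v=[-5.5561 1.5145 -0.6094]
Max displacement = 2.4191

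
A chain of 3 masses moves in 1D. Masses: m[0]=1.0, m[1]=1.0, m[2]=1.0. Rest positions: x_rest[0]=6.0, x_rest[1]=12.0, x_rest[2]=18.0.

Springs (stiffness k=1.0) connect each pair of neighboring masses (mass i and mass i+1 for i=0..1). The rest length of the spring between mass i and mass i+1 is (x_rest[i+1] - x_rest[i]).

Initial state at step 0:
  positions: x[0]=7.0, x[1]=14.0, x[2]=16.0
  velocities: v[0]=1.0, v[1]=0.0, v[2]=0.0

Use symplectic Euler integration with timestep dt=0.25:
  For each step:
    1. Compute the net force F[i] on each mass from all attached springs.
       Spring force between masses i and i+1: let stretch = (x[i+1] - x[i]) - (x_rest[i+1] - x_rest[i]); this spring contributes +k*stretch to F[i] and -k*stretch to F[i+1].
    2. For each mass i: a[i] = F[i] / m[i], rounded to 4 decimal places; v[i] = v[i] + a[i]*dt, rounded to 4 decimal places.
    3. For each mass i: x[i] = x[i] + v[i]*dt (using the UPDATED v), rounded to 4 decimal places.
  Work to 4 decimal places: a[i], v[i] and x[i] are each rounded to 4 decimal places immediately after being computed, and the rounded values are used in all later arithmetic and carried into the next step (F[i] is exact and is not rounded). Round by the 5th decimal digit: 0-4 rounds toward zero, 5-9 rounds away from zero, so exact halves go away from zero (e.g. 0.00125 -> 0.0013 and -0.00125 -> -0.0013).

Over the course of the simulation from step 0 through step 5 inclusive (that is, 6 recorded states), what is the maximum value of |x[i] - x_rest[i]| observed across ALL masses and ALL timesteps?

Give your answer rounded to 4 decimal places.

Answer: 2.2281

Derivation:
Step 0: x=[7.0000 14.0000 16.0000] v=[1.0000 0.0000 0.0000]
Step 1: x=[7.3125 13.6875 16.2500] v=[1.2500 -1.2500 1.0000]
Step 2: x=[7.6485 13.1367 16.7149] v=[1.3438 -2.2031 1.8594]
Step 3: x=[7.9525 12.4666 17.3311] v=[1.2159 -2.6806 2.4649]
Step 4: x=[8.1636 11.8184 18.0183] v=[0.8444 -2.5930 2.7488]
Step 5: x=[8.2281 11.3292 18.6930] v=[0.2581 -1.9567 2.6988]
Max displacement = 2.2281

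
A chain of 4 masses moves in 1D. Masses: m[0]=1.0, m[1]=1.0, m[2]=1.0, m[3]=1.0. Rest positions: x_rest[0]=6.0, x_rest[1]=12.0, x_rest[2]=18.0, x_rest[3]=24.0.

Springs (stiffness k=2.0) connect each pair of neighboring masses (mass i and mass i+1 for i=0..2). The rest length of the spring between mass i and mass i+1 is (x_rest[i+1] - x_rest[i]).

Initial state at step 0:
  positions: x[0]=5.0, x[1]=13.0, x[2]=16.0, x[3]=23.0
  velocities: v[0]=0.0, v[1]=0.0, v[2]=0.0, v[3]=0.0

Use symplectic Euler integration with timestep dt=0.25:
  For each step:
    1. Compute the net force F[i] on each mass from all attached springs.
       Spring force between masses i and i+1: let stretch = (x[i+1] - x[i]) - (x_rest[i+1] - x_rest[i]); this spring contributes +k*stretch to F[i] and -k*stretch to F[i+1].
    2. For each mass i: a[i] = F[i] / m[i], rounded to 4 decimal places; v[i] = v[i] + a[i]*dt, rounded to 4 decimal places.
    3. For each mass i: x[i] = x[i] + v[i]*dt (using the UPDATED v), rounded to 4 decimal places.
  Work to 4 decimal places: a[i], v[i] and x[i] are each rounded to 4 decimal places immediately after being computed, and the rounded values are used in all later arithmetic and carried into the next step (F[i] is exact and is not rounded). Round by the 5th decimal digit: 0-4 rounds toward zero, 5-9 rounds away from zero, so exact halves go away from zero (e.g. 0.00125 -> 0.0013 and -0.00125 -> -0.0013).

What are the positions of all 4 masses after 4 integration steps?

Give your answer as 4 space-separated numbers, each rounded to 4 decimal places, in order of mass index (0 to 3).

Answer: 6.1553 9.8189 18.3472 22.6787

Derivation:
Step 0: x=[5.0000 13.0000 16.0000 23.0000] v=[0.0000 0.0000 0.0000 0.0000]
Step 1: x=[5.2500 12.3750 16.5000 22.8750] v=[1.0000 -2.5000 2.0000 -0.5000]
Step 2: x=[5.6406 11.3750 17.2813 22.7031] v=[1.5625 -4.0000 3.1250 -0.6875]
Step 3: x=[5.9980 10.3965 18.0020 22.6035] v=[1.4297 -3.9141 2.8828 -0.3984]
Step 4: x=[6.1553 9.8189 18.3472 22.6787] v=[0.6290 -2.3106 1.3808 0.3009]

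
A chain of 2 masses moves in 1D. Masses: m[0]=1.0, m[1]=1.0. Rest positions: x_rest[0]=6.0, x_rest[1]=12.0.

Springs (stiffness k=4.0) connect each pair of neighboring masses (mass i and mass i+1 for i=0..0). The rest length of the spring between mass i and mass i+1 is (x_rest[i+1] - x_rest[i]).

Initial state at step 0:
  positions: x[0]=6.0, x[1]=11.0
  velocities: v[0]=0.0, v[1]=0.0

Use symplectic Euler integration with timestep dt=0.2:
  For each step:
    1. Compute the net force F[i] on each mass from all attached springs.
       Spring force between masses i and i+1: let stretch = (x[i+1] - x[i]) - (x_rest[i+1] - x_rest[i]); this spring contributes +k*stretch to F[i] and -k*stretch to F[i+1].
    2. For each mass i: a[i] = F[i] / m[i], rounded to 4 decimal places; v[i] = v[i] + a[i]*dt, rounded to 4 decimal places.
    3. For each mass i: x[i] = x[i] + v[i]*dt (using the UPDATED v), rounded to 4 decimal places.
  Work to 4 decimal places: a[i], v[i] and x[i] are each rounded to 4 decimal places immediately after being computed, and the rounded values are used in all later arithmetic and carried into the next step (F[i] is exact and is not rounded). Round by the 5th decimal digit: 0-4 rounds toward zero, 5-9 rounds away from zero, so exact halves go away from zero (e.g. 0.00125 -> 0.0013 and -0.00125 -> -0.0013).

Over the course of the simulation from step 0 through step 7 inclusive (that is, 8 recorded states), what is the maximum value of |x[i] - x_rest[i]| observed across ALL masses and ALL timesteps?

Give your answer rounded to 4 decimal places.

Answer: 1.0213

Derivation:
Step 0: x=[6.0000 11.0000] v=[0.0000 0.0000]
Step 1: x=[5.8400 11.1600] v=[-0.8000 0.8000]
Step 2: x=[5.5712 11.4288] v=[-1.3440 1.3440]
Step 3: x=[5.2796 11.7204] v=[-1.4579 1.4579]
Step 4: x=[5.0585 11.9415] v=[-1.1053 1.1053]
Step 5: x=[4.9787 12.0213] v=[-0.3989 0.3989]
Step 6: x=[5.0657 11.9343] v=[0.4352 -0.4352]
Step 7: x=[5.2917 11.7083] v=[1.1301 -1.1301]
Max displacement = 1.0213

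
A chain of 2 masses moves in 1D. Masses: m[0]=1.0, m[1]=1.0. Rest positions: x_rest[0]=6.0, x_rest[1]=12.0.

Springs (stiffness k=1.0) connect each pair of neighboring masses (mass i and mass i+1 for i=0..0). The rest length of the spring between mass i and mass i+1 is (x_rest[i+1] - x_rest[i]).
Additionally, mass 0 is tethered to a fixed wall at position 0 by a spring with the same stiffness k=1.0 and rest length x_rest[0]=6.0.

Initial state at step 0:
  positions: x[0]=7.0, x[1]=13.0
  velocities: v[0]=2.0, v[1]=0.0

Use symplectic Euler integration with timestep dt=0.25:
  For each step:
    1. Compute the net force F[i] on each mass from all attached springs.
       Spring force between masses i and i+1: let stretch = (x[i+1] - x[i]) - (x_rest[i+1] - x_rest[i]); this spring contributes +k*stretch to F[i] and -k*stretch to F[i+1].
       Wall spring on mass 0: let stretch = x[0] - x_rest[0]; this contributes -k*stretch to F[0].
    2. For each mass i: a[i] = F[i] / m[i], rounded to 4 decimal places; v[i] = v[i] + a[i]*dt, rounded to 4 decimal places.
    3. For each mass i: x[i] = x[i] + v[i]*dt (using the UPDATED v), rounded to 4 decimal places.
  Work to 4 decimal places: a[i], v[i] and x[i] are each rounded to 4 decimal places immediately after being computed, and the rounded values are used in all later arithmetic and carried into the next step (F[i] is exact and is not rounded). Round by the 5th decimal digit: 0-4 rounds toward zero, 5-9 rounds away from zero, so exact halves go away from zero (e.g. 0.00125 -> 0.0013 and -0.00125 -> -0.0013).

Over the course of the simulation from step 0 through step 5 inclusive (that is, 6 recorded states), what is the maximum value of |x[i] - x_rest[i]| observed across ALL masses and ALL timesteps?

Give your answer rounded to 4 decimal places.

Answer: 1.9226

Derivation:
Step 0: x=[7.0000 13.0000] v=[2.0000 0.0000]
Step 1: x=[7.4375 13.0000] v=[1.7500 0.0000]
Step 2: x=[7.7578 13.0274] v=[1.2813 0.1094]
Step 3: x=[7.9226 13.1004] v=[0.6593 0.2920]
Step 4: x=[7.9159 13.2248] v=[-0.0269 0.4976]
Step 5: x=[7.7462 13.3924] v=[-0.6787 0.6704]
Max displacement = 1.9226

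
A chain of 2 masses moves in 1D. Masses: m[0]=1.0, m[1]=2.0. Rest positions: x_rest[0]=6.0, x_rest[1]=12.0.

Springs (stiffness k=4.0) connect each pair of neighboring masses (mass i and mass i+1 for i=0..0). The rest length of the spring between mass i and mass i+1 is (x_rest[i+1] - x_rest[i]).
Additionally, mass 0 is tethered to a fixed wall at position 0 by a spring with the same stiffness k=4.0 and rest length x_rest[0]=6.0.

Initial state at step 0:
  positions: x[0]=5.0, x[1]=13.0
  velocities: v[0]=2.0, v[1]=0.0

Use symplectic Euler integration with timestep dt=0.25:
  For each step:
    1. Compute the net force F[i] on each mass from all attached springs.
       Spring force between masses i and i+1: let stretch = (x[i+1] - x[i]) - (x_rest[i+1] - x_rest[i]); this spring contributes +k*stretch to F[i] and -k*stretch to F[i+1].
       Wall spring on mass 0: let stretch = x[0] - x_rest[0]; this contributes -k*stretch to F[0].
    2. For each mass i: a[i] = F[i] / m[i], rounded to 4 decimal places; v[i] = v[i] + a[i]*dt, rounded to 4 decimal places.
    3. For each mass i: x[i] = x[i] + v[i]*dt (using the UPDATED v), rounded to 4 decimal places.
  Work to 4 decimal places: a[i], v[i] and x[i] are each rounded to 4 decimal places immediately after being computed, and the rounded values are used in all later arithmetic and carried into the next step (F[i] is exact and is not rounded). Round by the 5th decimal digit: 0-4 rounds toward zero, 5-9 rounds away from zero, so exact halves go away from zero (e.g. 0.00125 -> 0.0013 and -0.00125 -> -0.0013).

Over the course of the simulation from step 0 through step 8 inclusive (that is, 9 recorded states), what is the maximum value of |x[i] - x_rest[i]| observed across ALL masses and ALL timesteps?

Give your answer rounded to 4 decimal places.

Answer: 2.2031

Derivation:
Step 0: x=[5.0000 13.0000] v=[2.0000 0.0000]
Step 1: x=[6.2500 12.7500] v=[5.0000 -1.0000]
Step 2: x=[7.5625 12.4375] v=[5.2500 -1.2500]
Step 3: x=[8.2031 12.2656] v=[2.5625 -0.6875]
Step 4: x=[7.8086 12.3359] v=[-1.5781 0.2813]
Step 5: x=[6.5938 12.5903] v=[-4.8594 1.0177]
Step 6: x=[5.2296 12.8452] v=[-5.4567 1.0195]
Step 7: x=[4.4619 12.8981] v=[-3.0707 0.2117]
Step 8: x=[4.6878 12.6465] v=[0.9036 -1.0064]
Max displacement = 2.2031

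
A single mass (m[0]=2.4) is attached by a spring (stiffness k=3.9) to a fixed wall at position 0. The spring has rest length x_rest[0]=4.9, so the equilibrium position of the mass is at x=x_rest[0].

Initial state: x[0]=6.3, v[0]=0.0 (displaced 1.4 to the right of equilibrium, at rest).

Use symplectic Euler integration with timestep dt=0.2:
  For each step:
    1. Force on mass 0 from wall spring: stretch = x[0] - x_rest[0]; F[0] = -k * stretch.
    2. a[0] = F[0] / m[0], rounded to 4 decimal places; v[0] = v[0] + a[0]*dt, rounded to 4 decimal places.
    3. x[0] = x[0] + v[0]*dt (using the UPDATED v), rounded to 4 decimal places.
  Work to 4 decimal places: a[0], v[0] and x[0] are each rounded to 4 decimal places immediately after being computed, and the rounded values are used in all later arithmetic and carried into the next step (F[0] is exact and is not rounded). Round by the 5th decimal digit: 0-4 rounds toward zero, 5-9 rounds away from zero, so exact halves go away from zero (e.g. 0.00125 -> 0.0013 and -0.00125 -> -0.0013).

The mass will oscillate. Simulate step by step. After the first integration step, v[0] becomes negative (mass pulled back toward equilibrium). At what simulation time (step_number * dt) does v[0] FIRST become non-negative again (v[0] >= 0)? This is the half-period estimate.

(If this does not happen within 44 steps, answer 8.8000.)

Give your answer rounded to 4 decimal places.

Answer: 2.6000

Derivation:
Step 0: x=[6.3000] v=[0.0000]
Step 1: x=[6.2090] v=[-0.4550]
Step 2: x=[6.0329] v=[-0.8804]
Step 3: x=[5.7832] v=[-1.2486]
Step 4: x=[5.4761] v=[-1.5356]
Step 5: x=[5.1315] v=[-1.7228]
Step 6: x=[4.7719] v=[-1.7980]
Step 7: x=[4.4206] v=[-1.7564]
Step 8: x=[4.1005] v=[-1.6006]
Step 9: x=[3.8323] v=[-1.3408]
Step 10: x=[3.6335] v=[-0.9938]
Step 11: x=[3.5171] v=[-0.5822]
Step 12: x=[3.4905] v=[-0.1328]
Step 13: x=[3.5556] v=[0.3253]
First v>=0 after going negative at step 13, time=2.6000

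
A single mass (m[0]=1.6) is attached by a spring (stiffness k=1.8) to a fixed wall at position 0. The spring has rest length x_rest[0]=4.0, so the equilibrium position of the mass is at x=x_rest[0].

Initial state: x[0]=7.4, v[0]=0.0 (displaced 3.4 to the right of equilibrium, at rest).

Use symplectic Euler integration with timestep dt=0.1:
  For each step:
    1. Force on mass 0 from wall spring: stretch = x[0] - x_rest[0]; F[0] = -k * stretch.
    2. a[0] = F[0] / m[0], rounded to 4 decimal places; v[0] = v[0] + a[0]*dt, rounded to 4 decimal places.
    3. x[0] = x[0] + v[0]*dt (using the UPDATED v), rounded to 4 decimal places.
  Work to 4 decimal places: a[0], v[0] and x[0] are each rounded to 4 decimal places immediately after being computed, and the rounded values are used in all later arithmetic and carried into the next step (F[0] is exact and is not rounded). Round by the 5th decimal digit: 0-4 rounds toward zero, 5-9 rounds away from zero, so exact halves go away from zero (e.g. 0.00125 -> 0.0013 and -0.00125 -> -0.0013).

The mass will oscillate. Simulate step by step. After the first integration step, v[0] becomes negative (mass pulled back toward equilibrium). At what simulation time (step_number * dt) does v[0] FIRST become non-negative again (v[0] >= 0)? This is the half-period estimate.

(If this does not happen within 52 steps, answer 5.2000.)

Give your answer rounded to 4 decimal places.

Answer: 3.0000

Derivation:
Step 0: x=[7.4000] v=[0.0000]
Step 1: x=[7.3618] v=[-0.3825]
Step 2: x=[7.2857] v=[-0.7607]
Step 3: x=[7.1727] v=[-1.1303]
Step 4: x=[7.0240] v=[-1.4872]
Step 5: x=[6.8413] v=[-1.8274]
Step 6: x=[6.6266] v=[-2.1471]
Step 7: x=[6.3823] v=[-2.4426]
Step 8: x=[6.1112] v=[-2.7106]
Step 9: x=[5.8164] v=[-2.9481]
Step 10: x=[5.5012] v=[-3.1525]
Step 11: x=[5.1691] v=[-3.3214]
Step 12: x=[4.8238] v=[-3.4529]
Step 13: x=[4.4692] v=[-3.5456]
Step 14: x=[4.1094] v=[-3.5984]
Step 15: x=[3.7483] v=[-3.6107]
Step 16: x=[3.3901] v=[-3.5824]
Step 17: x=[3.0387] v=[-3.5138]
Step 18: x=[2.6981] v=[-3.4057]
Step 19: x=[2.3722] v=[-3.2592]
Step 20: x=[2.0646] v=[-3.0761]
Step 21: x=[1.7788] v=[-2.8584]
Step 22: x=[1.5180] v=[-2.6085]
Step 23: x=[1.2851] v=[-2.3293]
Step 24: x=[1.0827] v=[-2.0239]
Step 25: x=[0.9131] v=[-1.6957]
Step 26: x=[0.7783] v=[-1.3484]
Step 27: x=[0.6797] v=[-0.9860]
Step 28: x=[0.6185] v=[-0.6125]
Step 29: x=[0.5953] v=[-0.2321]
Step 30: x=[0.6104] v=[0.1509]
First v>=0 after going negative at step 30, time=3.0000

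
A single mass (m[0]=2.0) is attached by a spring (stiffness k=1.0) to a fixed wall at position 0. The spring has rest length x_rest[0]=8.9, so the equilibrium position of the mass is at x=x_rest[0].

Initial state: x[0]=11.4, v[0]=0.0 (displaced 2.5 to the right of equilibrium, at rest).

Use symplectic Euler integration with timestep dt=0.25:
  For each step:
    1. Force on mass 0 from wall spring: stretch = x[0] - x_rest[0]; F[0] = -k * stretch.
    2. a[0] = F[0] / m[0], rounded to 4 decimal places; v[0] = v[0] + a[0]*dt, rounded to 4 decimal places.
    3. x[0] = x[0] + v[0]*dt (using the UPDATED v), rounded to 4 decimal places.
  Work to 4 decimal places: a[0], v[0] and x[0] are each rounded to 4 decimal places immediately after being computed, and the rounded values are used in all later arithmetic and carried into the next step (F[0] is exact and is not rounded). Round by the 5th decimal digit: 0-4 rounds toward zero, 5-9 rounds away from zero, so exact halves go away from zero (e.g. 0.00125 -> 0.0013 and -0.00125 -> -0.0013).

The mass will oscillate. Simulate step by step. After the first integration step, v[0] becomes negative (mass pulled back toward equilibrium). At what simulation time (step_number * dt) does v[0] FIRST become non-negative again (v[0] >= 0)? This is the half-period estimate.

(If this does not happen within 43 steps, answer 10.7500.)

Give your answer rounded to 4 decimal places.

Step 0: x=[11.4000] v=[0.0000]
Step 1: x=[11.3219] v=[-0.3125]
Step 2: x=[11.1681] v=[-0.6153]
Step 3: x=[10.9434] v=[-0.8988]
Step 4: x=[10.6549] v=[-1.1542]
Step 5: x=[10.3115] v=[-1.3736]
Step 6: x=[9.9240] v=[-1.5501]
Step 7: x=[9.5045] v=[-1.6781]
Step 8: x=[9.0661] v=[-1.7537]
Step 9: x=[8.6225] v=[-1.7745]
Step 10: x=[8.1876] v=[-1.7398]
Step 11: x=[7.7749] v=[-1.6508]
Step 12: x=[7.3974] v=[-1.5102]
Step 13: x=[7.0668] v=[-1.3224]
Step 14: x=[6.7935] v=[-1.0933]
Step 15: x=[6.5860] v=[-0.8300]
Step 16: x=[6.4508] v=[-0.5408]
Step 17: x=[6.3921] v=[-0.2347]
Step 18: x=[6.4118] v=[0.0788]
First v>=0 after going negative at step 18, time=4.5000

Answer: 4.5000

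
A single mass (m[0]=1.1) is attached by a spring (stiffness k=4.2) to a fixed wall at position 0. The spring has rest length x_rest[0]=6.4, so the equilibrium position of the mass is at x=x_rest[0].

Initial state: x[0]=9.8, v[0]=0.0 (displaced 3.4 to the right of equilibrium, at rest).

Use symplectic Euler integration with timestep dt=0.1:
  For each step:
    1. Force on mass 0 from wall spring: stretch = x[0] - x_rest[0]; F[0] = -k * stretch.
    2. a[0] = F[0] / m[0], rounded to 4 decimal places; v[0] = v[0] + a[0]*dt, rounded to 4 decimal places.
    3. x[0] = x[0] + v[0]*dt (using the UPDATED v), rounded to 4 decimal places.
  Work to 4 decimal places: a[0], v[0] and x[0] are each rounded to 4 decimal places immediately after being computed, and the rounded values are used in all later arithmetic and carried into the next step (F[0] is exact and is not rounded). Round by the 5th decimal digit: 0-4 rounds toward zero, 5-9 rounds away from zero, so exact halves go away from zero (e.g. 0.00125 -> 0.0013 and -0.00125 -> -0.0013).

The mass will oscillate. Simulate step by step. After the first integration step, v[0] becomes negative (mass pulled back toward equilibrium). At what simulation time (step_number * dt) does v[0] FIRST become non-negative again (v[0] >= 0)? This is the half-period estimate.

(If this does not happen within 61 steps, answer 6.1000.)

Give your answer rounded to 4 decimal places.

Answer: 1.7000

Derivation:
Step 0: x=[9.8000] v=[0.0000]
Step 1: x=[9.6702] v=[-1.2982]
Step 2: x=[9.4155] v=[-2.5468]
Step 3: x=[9.0457] v=[-3.6982]
Step 4: x=[8.5749] v=[-4.7084]
Step 5: x=[8.0210] v=[-5.5388]
Step 6: x=[7.4052] v=[-6.1577]
Step 7: x=[6.7511] v=[-6.5415]
Step 8: x=[6.0835] v=[-6.6756]
Step 9: x=[5.4280] v=[-6.5548]
Step 10: x=[4.8096] v=[-6.1837]
Step 11: x=[4.2520] v=[-5.5765]
Step 12: x=[3.7764] v=[-4.7564]
Step 13: x=[3.4009] v=[-3.7547]
Step 14: x=[3.1399] v=[-2.6096]
Step 15: x=[3.0034] v=[-1.3648]
Step 16: x=[2.9966] v=[-0.0679]
Step 17: x=[3.1198] v=[1.2316]
First v>=0 after going negative at step 17, time=1.7000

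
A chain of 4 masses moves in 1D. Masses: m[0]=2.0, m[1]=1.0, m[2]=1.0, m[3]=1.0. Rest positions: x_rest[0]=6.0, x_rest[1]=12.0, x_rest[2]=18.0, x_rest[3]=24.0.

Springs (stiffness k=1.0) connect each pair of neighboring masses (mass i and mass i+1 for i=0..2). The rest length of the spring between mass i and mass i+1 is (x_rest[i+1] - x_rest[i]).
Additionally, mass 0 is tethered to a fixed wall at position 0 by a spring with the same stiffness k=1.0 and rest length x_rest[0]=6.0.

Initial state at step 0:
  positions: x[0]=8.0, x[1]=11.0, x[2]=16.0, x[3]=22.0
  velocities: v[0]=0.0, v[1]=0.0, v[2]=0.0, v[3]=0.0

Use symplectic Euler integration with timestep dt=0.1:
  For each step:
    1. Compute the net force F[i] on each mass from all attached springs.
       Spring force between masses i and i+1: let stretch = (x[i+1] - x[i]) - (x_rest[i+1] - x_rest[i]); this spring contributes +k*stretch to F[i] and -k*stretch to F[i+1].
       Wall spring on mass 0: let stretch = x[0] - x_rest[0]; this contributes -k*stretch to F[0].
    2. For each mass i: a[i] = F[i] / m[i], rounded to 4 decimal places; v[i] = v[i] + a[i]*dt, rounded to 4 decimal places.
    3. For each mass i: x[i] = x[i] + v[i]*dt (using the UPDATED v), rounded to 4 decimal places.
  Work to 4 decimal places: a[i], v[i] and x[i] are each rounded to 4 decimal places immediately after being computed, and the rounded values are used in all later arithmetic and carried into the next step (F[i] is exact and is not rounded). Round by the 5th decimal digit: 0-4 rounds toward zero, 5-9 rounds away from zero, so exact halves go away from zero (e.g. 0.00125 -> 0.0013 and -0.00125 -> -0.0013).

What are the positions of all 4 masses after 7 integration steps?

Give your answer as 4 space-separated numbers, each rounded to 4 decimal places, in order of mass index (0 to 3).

Step 0: x=[8.0000 11.0000 16.0000 22.0000] v=[0.0000 0.0000 0.0000 0.0000]
Step 1: x=[7.9750 11.0200 16.0100 22.0000] v=[-0.2500 0.2000 0.1000 0.0000]
Step 2: x=[7.9254 11.0595 16.0300 22.0001] v=[-0.4965 0.3945 0.2000 0.0010]
Step 3: x=[7.8518 11.1173 16.0600 22.0005] v=[-0.7361 0.5781 0.3000 0.0040]
Step 4: x=[7.7553 11.1919 16.1000 22.0015] v=[-0.9654 0.7458 0.3998 0.0100]
Step 5: x=[7.6372 11.2812 16.1499 22.0035] v=[-1.1813 0.8930 0.4991 0.0199]
Step 6: x=[7.4991 11.3828 16.2097 22.0070] v=[-1.3810 1.0155 0.5976 0.0345]
Step 7: x=[7.3429 11.4938 16.2792 22.0125] v=[-1.5618 1.1098 0.6946 0.0548]

Answer: 7.3429 11.4938 16.2792 22.0125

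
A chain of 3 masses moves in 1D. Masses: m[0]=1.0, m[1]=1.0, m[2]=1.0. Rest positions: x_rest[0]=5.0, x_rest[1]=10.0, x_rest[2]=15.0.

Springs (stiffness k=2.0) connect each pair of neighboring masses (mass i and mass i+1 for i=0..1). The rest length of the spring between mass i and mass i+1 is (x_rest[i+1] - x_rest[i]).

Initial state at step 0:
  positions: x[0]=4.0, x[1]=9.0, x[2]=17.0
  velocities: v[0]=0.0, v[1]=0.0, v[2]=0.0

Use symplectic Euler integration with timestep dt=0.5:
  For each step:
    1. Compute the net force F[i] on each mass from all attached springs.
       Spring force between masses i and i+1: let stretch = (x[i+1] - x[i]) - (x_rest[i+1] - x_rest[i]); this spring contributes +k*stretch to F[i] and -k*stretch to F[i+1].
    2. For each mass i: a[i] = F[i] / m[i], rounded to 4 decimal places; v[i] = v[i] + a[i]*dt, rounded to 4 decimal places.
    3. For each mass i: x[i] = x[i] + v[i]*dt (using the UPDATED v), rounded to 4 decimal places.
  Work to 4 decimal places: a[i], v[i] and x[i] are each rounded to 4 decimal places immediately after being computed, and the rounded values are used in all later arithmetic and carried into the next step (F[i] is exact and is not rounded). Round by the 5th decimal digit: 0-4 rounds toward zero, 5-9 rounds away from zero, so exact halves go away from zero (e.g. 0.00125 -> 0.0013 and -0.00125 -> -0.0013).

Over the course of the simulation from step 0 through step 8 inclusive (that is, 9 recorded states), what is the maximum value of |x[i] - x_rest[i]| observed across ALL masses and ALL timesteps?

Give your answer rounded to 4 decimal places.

Answer: 2.1875

Derivation:
Step 0: x=[4.0000 9.0000 17.0000] v=[0.0000 0.0000 0.0000]
Step 1: x=[4.0000 10.5000 15.5000] v=[0.0000 3.0000 -3.0000]
Step 2: x=[4.7500 11.2500 14.0000] v=[1.5000 1.5000 -3.0000]
Step 3: x=[6.2500 10.1250 13.6250] v=[3.0000 -2.2500 -0.7500]
Step 4: x=[7.1875 8.8125 14.0000] v=[1.8750 -2.6250 0.7500]
Step 5: x=[6.4375 9.2813 14.2813] v=[-1.5000 0.9375 0.5625]
Step 6: x=[4.6094 10.8282 14.5626] v=[-3.6562 3.0937 0.5625]
Step 7: x=[3.3907 11.1329 15.4767] v=[-2.4374 0.6093 1.8281]
Step 8: x=[3.5431 9.7384 16.7189] v=[0.3048 -2.7891 2.4843]
Max displacement = 2.1875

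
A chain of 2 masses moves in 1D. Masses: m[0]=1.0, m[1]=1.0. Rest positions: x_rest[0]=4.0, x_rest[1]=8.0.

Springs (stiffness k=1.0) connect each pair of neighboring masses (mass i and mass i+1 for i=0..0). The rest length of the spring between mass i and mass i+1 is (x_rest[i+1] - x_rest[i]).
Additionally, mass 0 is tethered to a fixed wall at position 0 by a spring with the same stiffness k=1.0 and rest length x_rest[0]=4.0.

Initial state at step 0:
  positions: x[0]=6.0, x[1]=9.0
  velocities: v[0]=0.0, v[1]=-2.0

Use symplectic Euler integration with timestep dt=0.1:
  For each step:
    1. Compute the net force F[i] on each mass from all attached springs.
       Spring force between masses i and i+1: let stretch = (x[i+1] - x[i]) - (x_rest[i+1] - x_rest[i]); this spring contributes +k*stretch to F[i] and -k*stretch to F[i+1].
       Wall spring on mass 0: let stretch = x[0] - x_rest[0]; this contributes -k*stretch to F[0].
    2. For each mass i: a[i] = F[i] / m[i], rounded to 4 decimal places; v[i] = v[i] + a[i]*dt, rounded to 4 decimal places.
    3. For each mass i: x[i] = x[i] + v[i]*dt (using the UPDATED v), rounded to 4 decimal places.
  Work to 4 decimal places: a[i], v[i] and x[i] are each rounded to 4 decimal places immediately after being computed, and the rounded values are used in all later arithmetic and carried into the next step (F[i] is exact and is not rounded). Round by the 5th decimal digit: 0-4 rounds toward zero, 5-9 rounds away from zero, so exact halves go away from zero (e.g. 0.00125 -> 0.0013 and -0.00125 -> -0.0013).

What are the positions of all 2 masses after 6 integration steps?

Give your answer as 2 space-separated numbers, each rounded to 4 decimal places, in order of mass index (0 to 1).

Step 0: x=[6.0000 9.0000] v=[0.0000 -2.0000]
Step 1: x=[5.9700 8.8100] v=[-0.3000 -1.9000]
Step 2: x=[5.9087 8.6316] v=[-0.6130 -1.7840]
Step 3: x=[5.8155 8.4660] v=[-0.9316 -1.6563]
Step 4: x=[5.6907 8.3139] v=[-1.2481 -1.5214]
Step 5: x=[5.5352 8.1755] v=[-1.5549 -1.3837]
Step 6: x=[5.3508 8.0507] v=[-1.8444 -1.2477]

Answer: 5.3508 8.0507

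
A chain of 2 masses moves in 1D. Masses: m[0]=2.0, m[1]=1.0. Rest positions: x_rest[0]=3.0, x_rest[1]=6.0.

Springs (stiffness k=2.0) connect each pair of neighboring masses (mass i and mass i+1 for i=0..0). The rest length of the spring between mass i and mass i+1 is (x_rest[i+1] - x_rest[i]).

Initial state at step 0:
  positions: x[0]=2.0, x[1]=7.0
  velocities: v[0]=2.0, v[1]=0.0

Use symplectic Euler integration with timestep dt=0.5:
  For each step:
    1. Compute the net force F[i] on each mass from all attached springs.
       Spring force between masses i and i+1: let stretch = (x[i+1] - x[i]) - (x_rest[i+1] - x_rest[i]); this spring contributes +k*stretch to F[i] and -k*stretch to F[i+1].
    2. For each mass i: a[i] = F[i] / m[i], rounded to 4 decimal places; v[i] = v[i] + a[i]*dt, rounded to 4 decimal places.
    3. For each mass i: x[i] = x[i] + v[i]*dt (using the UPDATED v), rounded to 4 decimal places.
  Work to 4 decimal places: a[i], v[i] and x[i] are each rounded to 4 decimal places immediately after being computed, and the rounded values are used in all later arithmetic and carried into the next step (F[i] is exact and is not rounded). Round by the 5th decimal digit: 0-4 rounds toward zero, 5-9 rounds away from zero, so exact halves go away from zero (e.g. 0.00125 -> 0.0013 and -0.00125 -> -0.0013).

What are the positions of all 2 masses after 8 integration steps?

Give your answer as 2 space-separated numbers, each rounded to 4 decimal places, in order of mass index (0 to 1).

Step 0: x=[2.0000 7.0000] v=[2.0000 0.0000]
Step 1: x=[3.5000 6.0000] v=[3.0000 -2.0000]
Step 2: x=[4.8750 5.2500] v=[2.7500 -1.5000]
Step 3: x=[5.5938 5.8125] v=[1.4375 1.1250]
Step 4: x=[5.6173 7.7657] v=[0.0469 3.9063]
Step 5: x=[5.4279 10.1447] v=[-0.3789 4.7579]
Step 6: x=[5.6677 11.6653] v=[0.4795 3.0411]
Step 7: x=[6.6569 11.6871] v=[1.9783 0.0435]
Step 8: x=[8.1536 10.6938] v=[2.9934 -1.9867]

Answer: 8.1536 10.6938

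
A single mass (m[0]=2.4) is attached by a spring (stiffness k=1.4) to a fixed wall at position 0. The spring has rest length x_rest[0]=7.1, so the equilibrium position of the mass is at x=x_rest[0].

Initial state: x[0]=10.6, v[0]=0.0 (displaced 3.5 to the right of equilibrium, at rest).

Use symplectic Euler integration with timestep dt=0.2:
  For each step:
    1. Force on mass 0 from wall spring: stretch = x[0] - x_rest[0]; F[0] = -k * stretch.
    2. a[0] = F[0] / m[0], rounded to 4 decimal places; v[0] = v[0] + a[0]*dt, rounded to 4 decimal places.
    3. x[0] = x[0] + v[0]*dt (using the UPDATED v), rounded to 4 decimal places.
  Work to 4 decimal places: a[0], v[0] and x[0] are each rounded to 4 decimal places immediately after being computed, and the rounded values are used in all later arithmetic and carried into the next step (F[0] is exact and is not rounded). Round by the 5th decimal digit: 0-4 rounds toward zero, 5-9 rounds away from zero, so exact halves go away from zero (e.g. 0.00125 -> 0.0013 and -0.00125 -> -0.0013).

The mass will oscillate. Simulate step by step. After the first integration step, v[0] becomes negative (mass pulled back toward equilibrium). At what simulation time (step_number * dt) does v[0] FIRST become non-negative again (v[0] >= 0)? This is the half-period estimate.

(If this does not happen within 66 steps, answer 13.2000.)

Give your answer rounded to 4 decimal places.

Answer: 4.2000

Derivation:
Step 0: x=[10.6000] v=[0.0000]
Step 1: x=[10.5183] v=[-0.4083]
Step 2: x=[10.3569] v=[-0.8071]
Step 3: x=[10.1195] v=[-1.1871]
Step 4: x=[9.8116] v=[-1.5394]
Step 5: x=[9.4404] v=[-1.8558]
Step 6: x=[9.0146] v=[-2.1288]
Step 7: x=[8.5442] v=[-2.3522]
Step 8: x=[8.0401] v=[-2.5207]
Step 9: x=[7.5140] v=[-2.6304]
Step 10: x=[6.9783] v=[-2.6787]
Step 11: x=[6.4454] v=[-2.6645]
Step 12: x=[5.9278] v=[-2.5881]
Step 13: x=[5.4375] v=[-2.4513]
Step 14: x=[4.9860] v=[-2.2573]
Step 15: x=[4.5839] v=[-2.0107]
Step 16: x=[4.2405] v=[-1.7172]
Step 17: x=[3.9638] v=[-1.3836]
Step 18: x=[3.7603] v=[-1.0177]
Step 19: x=[3.6347] v=[-0.6281]
Step 20: x=[3.5899] v=[-0.2238]
Step 21: x=[3.6270] v=[0.1857]
First v>=0 after going negative at step 21, time=4.2000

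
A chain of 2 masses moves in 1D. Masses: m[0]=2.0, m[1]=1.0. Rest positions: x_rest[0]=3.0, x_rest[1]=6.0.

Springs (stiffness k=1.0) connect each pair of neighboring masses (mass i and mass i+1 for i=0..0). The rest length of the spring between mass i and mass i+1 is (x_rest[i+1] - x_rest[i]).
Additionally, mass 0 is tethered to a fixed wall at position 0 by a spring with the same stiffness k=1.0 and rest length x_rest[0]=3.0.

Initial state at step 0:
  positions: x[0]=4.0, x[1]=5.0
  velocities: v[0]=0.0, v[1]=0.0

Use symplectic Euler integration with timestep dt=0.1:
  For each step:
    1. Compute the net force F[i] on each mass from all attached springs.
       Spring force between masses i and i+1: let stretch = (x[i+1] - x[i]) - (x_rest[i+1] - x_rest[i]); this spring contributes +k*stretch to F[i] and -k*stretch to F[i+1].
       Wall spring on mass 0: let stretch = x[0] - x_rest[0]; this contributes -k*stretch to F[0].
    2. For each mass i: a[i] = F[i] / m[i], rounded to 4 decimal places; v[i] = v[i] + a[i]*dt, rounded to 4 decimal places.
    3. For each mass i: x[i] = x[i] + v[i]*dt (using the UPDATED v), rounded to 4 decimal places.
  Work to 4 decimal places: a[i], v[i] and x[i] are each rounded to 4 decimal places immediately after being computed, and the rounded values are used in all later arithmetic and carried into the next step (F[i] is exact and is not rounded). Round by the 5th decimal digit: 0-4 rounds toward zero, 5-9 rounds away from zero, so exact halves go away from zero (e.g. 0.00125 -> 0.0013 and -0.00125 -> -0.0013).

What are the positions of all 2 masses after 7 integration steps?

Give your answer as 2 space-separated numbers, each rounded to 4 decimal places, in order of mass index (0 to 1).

Step 0: x=[4.0000 5.0000] v=[0.0000 0.0000]
Step 1: x=[3.9850 5.0200] v=[-0.1500 0.2000]
Step 2: x=[3.9553 5.0597] v=[-0.2975 0.3965]
Step 3: x=[3.9113 5.1183] v=[-0.4401 0.5861]
Step 4: x=[3.8538 5.1948] v=[-0.5753 0.7654]
Step 5: x=[3.7837 5.2879] v=[-0.7009 0.9313]
Step 6: x=[3.7022 5.3960] v=[-0.8149 1.0809]
Step 7: x=[3.6107 5.5172] v=[-0.9153 1.2115]

Answer: 3.6107 5.5172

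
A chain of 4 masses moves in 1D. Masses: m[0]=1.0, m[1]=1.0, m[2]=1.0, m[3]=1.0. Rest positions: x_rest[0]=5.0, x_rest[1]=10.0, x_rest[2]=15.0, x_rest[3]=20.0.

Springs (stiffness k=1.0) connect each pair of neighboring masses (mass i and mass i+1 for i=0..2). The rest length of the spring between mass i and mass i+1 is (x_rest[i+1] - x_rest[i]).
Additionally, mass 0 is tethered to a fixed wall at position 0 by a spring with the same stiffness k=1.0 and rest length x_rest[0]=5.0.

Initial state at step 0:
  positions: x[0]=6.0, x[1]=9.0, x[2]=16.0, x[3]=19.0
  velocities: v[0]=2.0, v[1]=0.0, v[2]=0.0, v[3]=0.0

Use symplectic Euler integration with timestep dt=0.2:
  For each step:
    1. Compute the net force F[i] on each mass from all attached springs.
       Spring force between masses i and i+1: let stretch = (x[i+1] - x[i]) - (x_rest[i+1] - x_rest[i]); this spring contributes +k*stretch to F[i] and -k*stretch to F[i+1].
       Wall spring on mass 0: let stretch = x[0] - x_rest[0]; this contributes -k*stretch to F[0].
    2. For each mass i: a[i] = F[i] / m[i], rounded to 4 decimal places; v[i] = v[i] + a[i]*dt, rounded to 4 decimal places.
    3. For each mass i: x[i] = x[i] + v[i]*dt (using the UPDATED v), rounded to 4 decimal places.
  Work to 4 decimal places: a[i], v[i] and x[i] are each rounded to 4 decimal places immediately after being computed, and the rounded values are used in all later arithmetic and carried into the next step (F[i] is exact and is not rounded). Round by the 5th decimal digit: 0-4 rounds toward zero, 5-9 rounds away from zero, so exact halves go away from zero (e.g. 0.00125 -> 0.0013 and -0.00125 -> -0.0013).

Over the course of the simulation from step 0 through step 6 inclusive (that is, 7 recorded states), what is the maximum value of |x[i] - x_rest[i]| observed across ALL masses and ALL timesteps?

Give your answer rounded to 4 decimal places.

Step 0: x=[6.0000 9.0000 16.0000 19.0000] v=[2.0000 0.0000 0.0000 0.0000]
Step 1: x=[6.2800 9.1600 15.8400 19.0800] v=[1.4000 0.8000 -0.8000 0.4000]
Step 2: x=[6.4240 9.4720 15.5424 19.2304] v=[0.7200 1.5600 -1.4880 0.7520]
Step 3: x=[6.4330 9.9049 15.1495 19.4333] v=[0.0448 2.1645 -1.9645 1.0144]
Step 4: x=[6.3235 10.4087 14.7182 19.6648] v=[-0.5474 2.5190 -2.1567 1.1576]
Step 5: x=[6.1245 10.9215 14.3123 19.8985] v=[-0.9951 2.5639 -2.0293 1.1683]
Step 6: x=[5.8724 11.3780 13.9943 20.1087] v=[-1.2606 2.2827 -1.5902 1.0511]
Max displacement = 1.4330

Answer: 1.4330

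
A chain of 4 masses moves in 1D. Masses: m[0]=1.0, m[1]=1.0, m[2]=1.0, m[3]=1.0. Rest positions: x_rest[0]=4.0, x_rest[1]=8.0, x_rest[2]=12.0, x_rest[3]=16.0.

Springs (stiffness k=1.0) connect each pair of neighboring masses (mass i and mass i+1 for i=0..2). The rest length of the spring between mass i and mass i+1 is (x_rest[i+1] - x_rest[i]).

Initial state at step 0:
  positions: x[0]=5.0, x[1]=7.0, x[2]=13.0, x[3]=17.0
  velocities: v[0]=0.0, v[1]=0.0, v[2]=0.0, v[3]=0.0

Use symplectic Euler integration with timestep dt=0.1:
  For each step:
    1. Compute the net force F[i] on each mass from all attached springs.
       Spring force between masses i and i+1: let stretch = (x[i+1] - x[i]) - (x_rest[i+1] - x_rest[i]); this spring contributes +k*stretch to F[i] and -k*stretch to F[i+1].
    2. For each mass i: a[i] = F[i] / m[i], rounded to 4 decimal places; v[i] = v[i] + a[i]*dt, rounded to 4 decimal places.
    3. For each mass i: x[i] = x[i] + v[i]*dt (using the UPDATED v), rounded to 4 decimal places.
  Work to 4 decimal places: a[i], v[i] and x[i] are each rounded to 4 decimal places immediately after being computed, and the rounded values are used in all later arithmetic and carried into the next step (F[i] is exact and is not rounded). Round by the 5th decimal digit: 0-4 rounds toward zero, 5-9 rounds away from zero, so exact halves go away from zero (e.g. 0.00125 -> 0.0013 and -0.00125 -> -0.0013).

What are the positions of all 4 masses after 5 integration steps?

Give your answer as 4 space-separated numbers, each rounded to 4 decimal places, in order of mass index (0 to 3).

Answer: 4.7205 7.5590 12.7272 16.9933

Derivation:
Step 0: x=[5.0000 7.0000 13.0000 17.0000] v=[0.0000 0.0000 0.0000 0.0000]
Step 1: x=[4.9800 7.0400 12.9800 17.0000] v=[-0.2000 0.4000 -0.2000 0.0000]
Step 2: x=[4.9406 7.1188 12.9408 16.9998] v=[-0.3940 0.7880 -0.3920 -0.0020]
Step 3: x=[4.8830 7.2340 12.8840 16.9990] v=[-0.5762 1.1524 -0.5683 -0.0079]
Step 4: x=[4.8089 7.3822 12.8118 16.9971] v=[-0.7411 1.4823 -0.7218 -0.0194]
Step 5: x=[4.7205 7.5590 12.7272 16.9933] v=[-0.8838 1.7679 -0.8462 -0.0379]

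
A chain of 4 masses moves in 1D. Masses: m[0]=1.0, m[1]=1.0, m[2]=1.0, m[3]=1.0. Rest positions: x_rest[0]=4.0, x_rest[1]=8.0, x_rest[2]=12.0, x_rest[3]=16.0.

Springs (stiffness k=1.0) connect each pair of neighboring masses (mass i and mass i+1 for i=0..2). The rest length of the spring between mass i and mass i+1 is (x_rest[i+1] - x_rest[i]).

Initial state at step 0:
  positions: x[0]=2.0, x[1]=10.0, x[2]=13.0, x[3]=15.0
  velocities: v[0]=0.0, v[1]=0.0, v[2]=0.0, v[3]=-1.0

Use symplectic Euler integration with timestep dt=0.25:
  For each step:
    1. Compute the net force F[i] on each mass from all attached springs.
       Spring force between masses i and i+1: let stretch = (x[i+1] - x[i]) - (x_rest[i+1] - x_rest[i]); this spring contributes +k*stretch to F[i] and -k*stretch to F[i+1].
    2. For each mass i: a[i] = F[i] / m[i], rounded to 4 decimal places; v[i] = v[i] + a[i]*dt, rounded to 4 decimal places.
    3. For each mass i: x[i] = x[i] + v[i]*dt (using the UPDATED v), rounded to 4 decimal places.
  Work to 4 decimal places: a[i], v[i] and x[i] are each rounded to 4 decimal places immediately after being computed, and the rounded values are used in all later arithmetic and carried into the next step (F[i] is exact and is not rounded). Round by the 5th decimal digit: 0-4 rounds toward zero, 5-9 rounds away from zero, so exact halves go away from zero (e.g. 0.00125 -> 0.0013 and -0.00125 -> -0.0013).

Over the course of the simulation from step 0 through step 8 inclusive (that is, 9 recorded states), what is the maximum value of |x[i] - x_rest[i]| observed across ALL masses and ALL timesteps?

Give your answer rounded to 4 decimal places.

Answer: 2.0906

Derivation:
Step 0: x=[2.0000 10.0000 13.0000 15.0000] v=[0.0000 0.0000 0.0000 -1.0000]
Step 1: x=[2.2500 9.6875 12.9375 14.8750] v=[1.0000 -1.2500 -0.2500 -0.5000]
Step 2: x=[2.7149 9.1133 12.7930 14.8789] v=[1.8594 -2.2969 -0.5781 0.0156]
Step 3: x=[3.3297 8.3692 12.5489 15.0024] v=[2.4590 -2.9766 -0.9766 0.4941]
Step 4: x=[4.0094 7.5713 12.1969 15.2226] v=[2.7189 -3.1916 -1.4082 0.8807]
Step 5: x=[4.6618 6.8399 11.7449 15.5037] v=[2.6094 -2.9257 -1.8082 1.1243]
Step 6: x=[5.2003 6.2789 11.2212 15.7999] v=[2.1539 -2.2440 -2.0948 1.1846]
Step 7: x=[5.5562 5.9594 10.6748 16.0599] v=[1.4236 -1.2781 -2.1857 1.0399]
Step 8: x=[5.6873 5.9094 10.1702 16.2333] v=[0.5244 -0.2001 -2.0183 0.6936]
Max displacement = 2.0906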